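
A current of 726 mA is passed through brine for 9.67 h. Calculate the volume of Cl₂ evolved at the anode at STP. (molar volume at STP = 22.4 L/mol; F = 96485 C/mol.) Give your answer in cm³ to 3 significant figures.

Q = It = 0.726 × 34812 = 25270 C
Moles of electrons = 25270 / 96485 = 0.2619 mol
2Cl⁻ → Cl₂ + 2e⁻, so n(Cl₂) = 0.2619 / 2 = 0.1310 mol
V = 0.1310 × 22.4 = 2.934 L
= 2930 cm³

2930 cm³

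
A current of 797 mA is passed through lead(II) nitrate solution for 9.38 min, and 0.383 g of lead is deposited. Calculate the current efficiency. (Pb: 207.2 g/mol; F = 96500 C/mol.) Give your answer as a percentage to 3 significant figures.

Q = 0.797 × 562.8 = 448.6 C
n(e⁻) = 448.6 / 96500 = 0.004649 mol
Pb²⁺ + 2e⁻ → Pb, so theoretical n(Pb) = 0.002325 mol → 0.4817 g
Efficiency = 0.383 / 0.4817 = 0.7951 = 79.5%

79.5%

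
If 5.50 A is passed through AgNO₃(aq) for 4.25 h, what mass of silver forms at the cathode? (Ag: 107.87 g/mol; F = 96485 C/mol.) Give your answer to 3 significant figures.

94.1 g

Q = It = 5.50 × 15300 = 84150 C
n(e⁻) = 84150 / 96485 = 0.8722 mol
Ag⁺ + e⁻ → Ag, so n(Ag) = 0.8722 mol
m = 0.8722 × 107.87 = 94.1 g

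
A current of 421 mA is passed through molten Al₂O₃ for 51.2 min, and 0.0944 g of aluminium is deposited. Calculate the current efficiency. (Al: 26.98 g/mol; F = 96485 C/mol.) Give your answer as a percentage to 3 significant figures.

78.3%

Q = 0.421 × 3072 = 1293 C
n(e⁻) = 1293 / 96485 = 0.01340 mol
Al³⁺ + 3e⁻ → Al, so theoretical n(Al) = 0.004467 mol → 0.1205 g
Efficiency = 0.0944 / 0.1205 = 0.7834 = 78.3%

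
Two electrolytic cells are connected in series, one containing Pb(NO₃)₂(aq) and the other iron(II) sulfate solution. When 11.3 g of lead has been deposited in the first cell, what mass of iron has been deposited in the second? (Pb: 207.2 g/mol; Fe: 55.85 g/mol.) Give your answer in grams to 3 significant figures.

n(Pb) = 11.3 / 207.2 = 0.05454 mol
Pb²⁺ + 2e⁻ → Pb, so n(e⁻) = 2 × 0.05454 = 0.1091 mol
In series, the same 0.1091 mol of electrons flows through the second cell.
Fe²⁺ + 2e⁻ → Fe, so n(Fe) = 0.1091 / 2 = 0.05455 mol
m(Fe) = 0.05455 × 55.85 = 3.05 g

3.05 g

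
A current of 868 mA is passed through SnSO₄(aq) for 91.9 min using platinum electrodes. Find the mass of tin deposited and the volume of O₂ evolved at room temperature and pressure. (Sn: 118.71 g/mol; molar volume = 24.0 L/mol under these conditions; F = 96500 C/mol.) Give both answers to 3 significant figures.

2.94 g Sn; 0.298 L O₂

Q = 0.868 × 5514 = 4786 C; n(e⁻) = 4786 / 96500 = 0.04960 mol
Cathode: Sn²⁺ + 2e⁻ → Sn → n(Sn) = 0.04960/2 = 0.02480 mol → 2.94 g
Anode: 2H₂O → O₂ + 4H⁺ + 4e⁻ → n(O₂) = 0.04960/4 = 0.01240 mol → 0.298 L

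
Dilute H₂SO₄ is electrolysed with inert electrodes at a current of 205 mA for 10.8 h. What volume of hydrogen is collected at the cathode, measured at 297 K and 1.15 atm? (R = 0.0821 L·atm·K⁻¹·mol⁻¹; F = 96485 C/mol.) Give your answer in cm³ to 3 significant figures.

Q = It = 0.205 × 38880 = 7970 C
n(e⁻) = 7970 / 96485 = 0.08260 mol
2H⁺ + 2e⁻ → H₂, so n(H₂) = 0.08260 / 2 = 0.04130 mol
V = nRT/P = 0.04130 × 0.0821 × 297 / 1.15 = 0.8757 L
= 876 cm³

876 cm³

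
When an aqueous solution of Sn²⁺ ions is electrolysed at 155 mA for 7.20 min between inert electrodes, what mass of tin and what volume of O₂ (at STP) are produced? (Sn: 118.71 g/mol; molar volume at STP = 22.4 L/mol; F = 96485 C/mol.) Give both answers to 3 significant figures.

0.0412 g Sn; 0.00389 L O₂

Q = 0.155 × 432 = 66.96 C; n(e⁻) = 66.96 / 96485 = 6.940×10^-4 mol
Cathode: Sn²⁺ + 2e⁻ → Sn → n(Sn) = 6.940×10^-4/2 = 3.470×10^-4 mol → 0.0412 g
Anode: 2H₂O → O₂ + 4H⁺ + 4e⁻ → n(O₂) = 6.940×10^-4/4 = 1.735×10^-4 mol → 0.00389 L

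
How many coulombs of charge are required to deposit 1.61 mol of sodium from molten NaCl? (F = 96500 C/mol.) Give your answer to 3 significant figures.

Na⁺ + e⁻ → Na, so n(e⁻) = 1 × 1.61 = 1.610 mol
Q = 1.610 × 96500 = 1.554×10^5 C

1.55×10^5 C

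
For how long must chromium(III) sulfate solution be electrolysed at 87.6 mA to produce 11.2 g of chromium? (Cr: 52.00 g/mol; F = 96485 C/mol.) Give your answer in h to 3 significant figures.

198 h

n(Cr) = 11.2 / 52.00 = 0.2154 mol
Cr³⁺ + 3e⁻ → Cr, so n(e⁻) = 3 × 0.2154 = 0.6462 mol
Q = 0.6462 × 96485 = 62350 C
t = Q / I = 62350 / 0.0876 = 7.118×10^5 s = 198 h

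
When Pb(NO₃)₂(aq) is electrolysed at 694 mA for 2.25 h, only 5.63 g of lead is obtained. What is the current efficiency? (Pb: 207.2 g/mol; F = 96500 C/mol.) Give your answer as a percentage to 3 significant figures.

93.3%

Q = 0.694 × 8100 = 5621 C
n(e⁻) = 5621 / 96500 = 0.05825 mol
Pb²⁺ + 2e⁻ → Pb, so theoretical n(Pb) = 0.02913 mol → 6.036 g
Efficiency = 5.63 / 6.036 = 0.9327 = 93.3%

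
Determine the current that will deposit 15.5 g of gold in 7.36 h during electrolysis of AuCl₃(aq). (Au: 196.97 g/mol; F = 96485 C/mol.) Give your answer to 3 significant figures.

0.860 A

n(Au) = 15.5 / 196.97 = 0.07869 mol
Au³⁺ + 3e⁻ → Au, so n(e⁻) = 3 × 0.07869 = 0.2361 mol
Q = 0.2361 × 96485 = 22780 C
I = Q / t = 22780 / 26496 s = 0.860 A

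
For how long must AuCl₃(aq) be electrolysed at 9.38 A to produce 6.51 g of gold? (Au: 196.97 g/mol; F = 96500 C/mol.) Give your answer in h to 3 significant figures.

0.283 h

n(Au) = 6.51 / 196.97 = 0.03305 mol
Au³⁺ + 3e⁻ → Au, so n(e⁻) = 3 × 0.03305 = 0.09915 mol
Q = 0.09915 × 96500 = 9568 C
t = Q / I = 9568 / 9.38 = 1020 s = 0.283 h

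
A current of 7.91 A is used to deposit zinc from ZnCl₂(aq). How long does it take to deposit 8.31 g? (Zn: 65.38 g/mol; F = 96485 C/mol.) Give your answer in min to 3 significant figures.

n(Zn) = 8.31 / 65.38 = 0.1271 mol
Zn²⁺ + 2e⁻ → Zn, so n(e⁻) = 2 × 0.1271 = 0.2542 mol
Q = 0.2542 × 96485 = 24530 C
t = Q / I = 24530 / 7.91 = 3101 s = 51.7 min

51.7 min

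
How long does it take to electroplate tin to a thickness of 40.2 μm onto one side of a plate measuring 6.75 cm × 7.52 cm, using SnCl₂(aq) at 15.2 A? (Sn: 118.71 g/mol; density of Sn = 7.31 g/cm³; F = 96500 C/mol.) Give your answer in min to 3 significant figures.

Plated area = 6.75 × 7.52 = 50.76 cm²
Volume = 50.76 × 40.2×10⁻⁴ cm = 0.2041 cm³
m(Sn) = 0.2041 × 7.31 = 1.492 g
n(Sn) = 1.492 / 118.71 = 0.01257 mol; n(e⁻) = 2 × 0.01257 = 0.02514 mol
Q = 0.02514 × 96500 = 2426 C
t = 2426 / 15.2 = 159.6 s = 2.66 min

2.66 min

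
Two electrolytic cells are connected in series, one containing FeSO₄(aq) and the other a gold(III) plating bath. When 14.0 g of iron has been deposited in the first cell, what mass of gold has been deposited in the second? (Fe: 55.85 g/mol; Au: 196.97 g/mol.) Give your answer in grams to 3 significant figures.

n(Fe) = 14.0 / 55.85 = 0.2507 mol
Fe²⁺ + 2e⁻ → Fe, so n(e⁻) = 2 × 0.2507 = 0.5014 mol
Same current for the same time ⇒ same n(e⁻) = 0.5014 mol in both cells.
Au³⁺ + 3e⁻ → Au, so n(Au) = 0.5014 / 3 = 0.1671 mol
m(Au) = 0.1671 × 196.97 = 32.9 g

32.9 g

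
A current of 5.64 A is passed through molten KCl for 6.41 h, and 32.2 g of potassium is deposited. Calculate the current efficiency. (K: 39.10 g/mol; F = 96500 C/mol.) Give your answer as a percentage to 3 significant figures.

61.1%

Q = 5.64 × 23076 = 1.301×10^5 C
n(e⁻) = 1.301×10^5 / 96500 = 1.348 mol
K⁺ + e⁻ → K, so theoretical n(K) = 1.348 mol → 52.71 g
Efficiency = 32.2 / 52.71 = 0.6109 = 61.1%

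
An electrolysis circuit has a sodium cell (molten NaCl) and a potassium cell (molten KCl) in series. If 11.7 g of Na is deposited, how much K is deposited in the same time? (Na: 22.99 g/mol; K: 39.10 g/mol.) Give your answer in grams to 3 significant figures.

19.9 g

n(Na) = 11.7 / 22.99 = 0.5089 mol
Na⁺ + e⁻ → Na, so n(e⁻) = 0.5089 mol
The cells are in series, so the same charge (and hence the same n(e⁻) = 0.5089 mol) passes through both.
K⁺ + e⁻ → K, so n(K) = 0.5089 mol
m(K) = 0.5089 × 39.10 = 19.9 g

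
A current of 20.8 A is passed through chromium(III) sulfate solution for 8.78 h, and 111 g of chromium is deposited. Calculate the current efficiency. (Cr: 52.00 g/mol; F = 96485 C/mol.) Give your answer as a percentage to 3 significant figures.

94.0%

Q = 20.8 × 31608 = 6.574×10^5 C
n(e⁻) = 6.574×10^5 / 96485 = 6.813 mol
Cr³⁺ + 3e⁻ → Cr, so theoretical n(Cr) = 2.271 mol → 118.1 g
Efficiency = 111 / 118.1 = 0.9399 = 94.0%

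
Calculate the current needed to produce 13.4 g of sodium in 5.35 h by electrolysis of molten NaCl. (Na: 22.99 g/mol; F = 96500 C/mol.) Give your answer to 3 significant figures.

n(Na) = 13.4 / 22.99 = 0.5829 mol
Na⁺ + e⁻ → Na, so n(e⁻) = 0.5829 mol
Q = 0.5829 × 96500 = 56250 C
I = Q / t = 56250 / 19260 s = 2.92 A

2.92 A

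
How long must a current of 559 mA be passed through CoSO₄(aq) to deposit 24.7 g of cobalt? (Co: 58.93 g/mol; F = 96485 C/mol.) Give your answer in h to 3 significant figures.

40.2 h

n(Co) = 24.7 / 58.93 = 0.4191 mol
Co²⁺ + 2e⁻ → Co, so n(e⁻) = 2 × 0.4191 = 0.8382 mol
Q = 0.8382 × 96485 = 80870 C
t = Q / I = 80870 / 0.559 = 1.447×10^5 s = 40.2 h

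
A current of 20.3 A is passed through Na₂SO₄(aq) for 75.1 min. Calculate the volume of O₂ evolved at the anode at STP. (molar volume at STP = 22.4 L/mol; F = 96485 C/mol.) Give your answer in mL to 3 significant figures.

Q = It = 20.3 × 4506 = 91470 C
Moles of electrons = 91470 / 96485 = 0.9480 mol
2H₂O → O₂ + 4H⁺ + 4e⁻, so n(O₂) = 0.9480 / 4 = 0.2370 mol
V = 0.2370 × 22.4 = 5.309 L
= 5310 mL

5310 mL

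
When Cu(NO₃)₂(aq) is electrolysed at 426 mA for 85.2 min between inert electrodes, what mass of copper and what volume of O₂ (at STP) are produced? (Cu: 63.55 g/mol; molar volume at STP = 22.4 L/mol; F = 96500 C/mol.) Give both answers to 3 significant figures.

Q = 0.426 × 5112 = 2178 C; n(e⁻) = 2178 / 96500 = 0.02257 mol
Cathode: Cu²⁺ + 2e⁻ → Cu → n(Cu) = 0.02257/2 = 0.01129 mol → 0.717 g
Anode: 2H₂O → O₂ + 4H⁺ + 4e⁻ → n(O₂) = 0.02257/4 = 0.005643 mol → 0.126 L

0.717 g Cu; 0.126 L O₂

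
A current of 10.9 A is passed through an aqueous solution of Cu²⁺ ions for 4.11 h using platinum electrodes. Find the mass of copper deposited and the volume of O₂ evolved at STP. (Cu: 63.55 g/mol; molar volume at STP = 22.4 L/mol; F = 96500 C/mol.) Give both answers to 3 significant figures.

53.1 g Cu; 9.36 L O₂

Q = 10.9 × 14796 = 1.613×10^5 C; n(e⁻) = 1.613×10^5 / 96500 = 1.672 mol
Cathode: Cu²⁺ + 2e⁻ → Cu → n(Cu) = 1.672/2 = 0.8360 mol → 53.1 g
Anode: 2H₂O → O₂ + 4H⁺ + 4e⁻ → n(O₂) = 1.672/4 = 0.4180 mol → 9.36 L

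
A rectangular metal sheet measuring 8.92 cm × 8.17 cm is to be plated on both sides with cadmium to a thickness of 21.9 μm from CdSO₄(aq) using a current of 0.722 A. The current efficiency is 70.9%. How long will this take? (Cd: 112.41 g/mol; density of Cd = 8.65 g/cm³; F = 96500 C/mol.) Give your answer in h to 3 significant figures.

2.57 h

Plated area = 2 × 8.92 × 8.17 = 145.8 cm²
Volume = 145.8 × 21.9×10⁻⁴ cm = 0.3193 cm³
m(Cd) = 0.3193 × 8.65 = 2.762 g
n(Cd) = 2.762 / 112.41 = 0.02457 mol; n(e⁻) = 2 × 0.02457 = 0.04914 mol
Q = 0.04914 × 96500 / 0.709 = 6688 C
t = 6688 / 0.722 = 9263 s = 2.57 h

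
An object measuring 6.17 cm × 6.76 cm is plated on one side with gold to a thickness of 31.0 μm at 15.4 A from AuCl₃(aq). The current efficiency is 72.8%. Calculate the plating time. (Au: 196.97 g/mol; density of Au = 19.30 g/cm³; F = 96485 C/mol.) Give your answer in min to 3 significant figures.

5.45 min

Plated area = 6.17 × 6.76 = 41.71 cm²
Volume = 41.71 × 31.0×10⁻⁴ cm = 0.1293 cm³
m(Au) = 0.1293 × 19.30 = 2.495 g
n(Au) = 2.495 / 196.97 = 0.01267 mol; n(e⁻) = 3 × 0.01267 = 0.03801 mol
Q = 0.03801 × 96485 / 0.728 = 5038 C
t = 5038 / 15.4 = 327.1 s = 5.45 min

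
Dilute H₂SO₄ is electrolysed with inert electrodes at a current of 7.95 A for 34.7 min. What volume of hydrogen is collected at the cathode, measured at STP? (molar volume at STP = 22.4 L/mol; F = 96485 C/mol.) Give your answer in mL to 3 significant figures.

Charge passed = 7.95 × 2082 = 16550 C
n(e⁻) = 16550 / 96485 = 0.1715 mol
2H⁺ + 2e⁻ → H₂, so n(H₂) = 0.1715 / 2 = 0.08575 mol
V = 0.08575 × 22.4 = 1.921 L
= 1920 mL

1920 mL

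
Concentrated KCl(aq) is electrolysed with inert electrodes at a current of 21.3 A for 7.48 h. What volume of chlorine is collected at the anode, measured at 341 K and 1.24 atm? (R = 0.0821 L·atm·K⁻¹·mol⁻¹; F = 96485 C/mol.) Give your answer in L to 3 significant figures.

67.1 L

Q = It = 21.3 × 26928 = 5.736×10^5 C
Moles of electrons = 5.736×10^5 / 96485 = 5.945 mol
2Cl⁻ → Cl₂ + 2e⁻, so n(Cl₂) = 5.945 / 2 = 2.973 mol
V = nRT/P = 2.973 × 0.0821 × 341 / 1.24 = 67.12 L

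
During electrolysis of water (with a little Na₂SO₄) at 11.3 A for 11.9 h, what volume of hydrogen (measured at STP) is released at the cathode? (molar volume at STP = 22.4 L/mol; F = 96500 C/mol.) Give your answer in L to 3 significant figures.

Q = It = 11.3 × 42840 = 4.841×10^5 C
n(e⁻) = 4.841×10^5 / 96500 = 5.017 mol
2H⁺ + 2e⁻ → H₂, so n(H₂) = 5.017 / 2 = 2.509 mol
V = 2.509 × 22.4 = 56.20 L

56.2 L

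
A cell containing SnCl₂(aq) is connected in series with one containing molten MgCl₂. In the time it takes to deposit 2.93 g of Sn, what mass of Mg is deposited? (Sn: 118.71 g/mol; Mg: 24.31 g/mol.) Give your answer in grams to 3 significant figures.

0.600 g

n(Sn) = 2.93 / 118.71 = 0.02468 mol
Sn²⁺ + 2e⁻ → Sn, so n(e⁻) = 2 × 0.02468 = 0.04936 mol
The cells are in series, so the same charge (and hence the same n(e⁻) = 0.04936 mol) passes through both.
Mg²⁺ + 2e⁻ → Mg, so n(Mg) = 0.04936 / 2 = 0.02468 mol
m(Mg) = 0.02468 × 24.31 = 0.600 g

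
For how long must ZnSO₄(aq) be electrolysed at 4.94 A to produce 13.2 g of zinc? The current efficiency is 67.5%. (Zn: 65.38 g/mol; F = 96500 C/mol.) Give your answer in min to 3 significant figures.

195 min

n(Zn) = 13.2 / 65.38 = 0.2019 mol
Zn²⁺ + 2e⁻ → Zn, so n(e⁻) = 2 × 0.2019 = 0.4038 mol
Q = 0.4038 × 96500 / 0.675 = 57730 C
t = Q / I = 57730 / 4.94 = 11690 s = 195 min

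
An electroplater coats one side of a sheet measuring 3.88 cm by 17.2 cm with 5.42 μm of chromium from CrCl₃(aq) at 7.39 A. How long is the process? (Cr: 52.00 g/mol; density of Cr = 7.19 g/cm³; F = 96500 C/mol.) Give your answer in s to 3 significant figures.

196 s

Plated area = 3.88 × 17.2 = 66.74 cm²
Volume = 66.74 × 5.42×10⁻⁴ cm = 0.03617 cm³
m(Cr) = 0.03617 × 7.19 = 0.2601 g
n(Cr) = 0.2601 / 52.00 = 0.005002 mol; n(e⁻) = 3 × 0.005002 = 0.01501 mol
Q = 0.01501 × 96500 = 1448 C
t = 1448 / 7.39 = 195.9 s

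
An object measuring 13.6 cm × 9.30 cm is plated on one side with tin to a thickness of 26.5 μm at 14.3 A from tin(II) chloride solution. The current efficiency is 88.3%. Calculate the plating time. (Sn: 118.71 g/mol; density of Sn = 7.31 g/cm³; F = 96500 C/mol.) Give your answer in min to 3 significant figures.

Plated area = 13.6 × 9.30 = 126.5 cm²
Volume = 126.5 × 26.5×10⁻⁴ cm = 0.3352 cm³
m(Sn) = 0.3352 × 7.31 = 2.450 g
n(Sn) = 2.450 / 118.71 = 0.02064 mol; n(e⁻) = 2 × 0.02064 = 0.04128 mol
Q = 0.04128 × 96500 / 0.883 = 4511 C
t = 4511 / 14.3 = 315.5 s = 5.26 min

5.26 min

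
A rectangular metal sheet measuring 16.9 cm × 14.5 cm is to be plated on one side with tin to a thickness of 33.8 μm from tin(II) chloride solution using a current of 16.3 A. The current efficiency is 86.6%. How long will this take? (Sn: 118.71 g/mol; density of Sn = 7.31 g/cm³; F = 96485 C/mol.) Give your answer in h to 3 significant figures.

Plated area = 16.9 × 14.5 = 245.1 cm²
Volume = 245.1 × 33.8×10⁻⁴ cm = 0.8284 cm³
m(Sn) = 0.8284 × 7.31 = 6.056 g
n(Sn) = 6.056 / 118.71 = 0.05102 mol; n(e⁻) = 2 × 0.05102 = 0.1020 mol
Q = 0.1020 × 96485 / 0.866 = 11360 C
t = 11360 / 16.3 = 696.9 s = 0.194 h

0.194 h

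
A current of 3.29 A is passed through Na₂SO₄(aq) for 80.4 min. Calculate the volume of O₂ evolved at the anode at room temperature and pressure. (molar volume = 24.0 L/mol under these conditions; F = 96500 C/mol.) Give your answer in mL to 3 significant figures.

987 mL

Charge passed = 3.29 × 4824 = 15870 C
n(e⁻) = Q/F = 15870/96500 = 0.1645 mol
2H₂O → O₂ + 4H⁺ + 4e⁻, so n(O₂) = 0.1645 / 4 = 0.04113 mol
V = 0.04113 × 24.0 = 0.9871 L
= 987 mL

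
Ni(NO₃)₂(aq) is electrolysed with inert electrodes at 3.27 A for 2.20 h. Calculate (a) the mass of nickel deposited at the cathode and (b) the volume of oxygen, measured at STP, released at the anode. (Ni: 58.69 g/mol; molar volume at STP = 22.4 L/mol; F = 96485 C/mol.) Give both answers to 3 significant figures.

7.88 g Ni; 1.50 L O₂

Q = 3.27 × 7920 = 25900 C; n(e⁻) = 25900 / 96485 = 0.2684 mol
Cathode: Ni²⁺ + 2e⁻ → Ni → n(Ni) = 0.2684/2 = 0.1342 mol → 7.88 g
Anode: 2H₂O → O₂ + 4H⁺ + 4e⁻ → n(O₂) = 0.2684/4 = 0.06710 mol → 1.50 L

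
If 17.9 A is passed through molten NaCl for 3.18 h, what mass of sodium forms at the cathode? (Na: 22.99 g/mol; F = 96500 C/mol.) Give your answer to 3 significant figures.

48.8 g

Q = It = 17.9 × 11448 = 2.049×10^5 C
n(e⁻) = Q/F = 2.049×10^5/96500 = 2.123 mol
Na⁺ + e⁻ → Na, so n(Na) = 2.123 mol
m = 2.123 × 22.99 = 48.8 g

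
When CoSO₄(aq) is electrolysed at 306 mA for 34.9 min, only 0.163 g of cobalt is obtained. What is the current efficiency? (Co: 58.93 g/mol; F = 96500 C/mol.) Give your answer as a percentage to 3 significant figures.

Q = 0.306 × 2094 = 640.8 C
n(e⁻) = 640.8 / 96500 = 0.006640 mol
Co²⁺ + 2e⁻ → Co, so theoretical n(Co) = 0.003320 mol → 0.1956 g
Efficiency = 0.163 / 0.1956 = 0.8333 = 83.3%

83.3%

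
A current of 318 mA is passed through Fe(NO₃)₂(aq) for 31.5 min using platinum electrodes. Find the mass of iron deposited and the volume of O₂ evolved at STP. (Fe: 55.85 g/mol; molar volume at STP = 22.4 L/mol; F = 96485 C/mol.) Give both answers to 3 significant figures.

Q = 0.318 × 1890 = 601.0 C; n(e⁻) = 601.0 / 96485 = 0.006229 mol
Cathode: Fe²⁺ + 2e⁻ → Fe → n(Fe) = 0.006229/2 = 0.003115 mol → 0.174 g
Anode: 2H₂O → O₂ + 4H⁺ + 4e⁻ → n(O₂) = 0.006229/4 = 0.001557 mol → 0.0349 L

0.174 g Fe; 0.0349 L O₂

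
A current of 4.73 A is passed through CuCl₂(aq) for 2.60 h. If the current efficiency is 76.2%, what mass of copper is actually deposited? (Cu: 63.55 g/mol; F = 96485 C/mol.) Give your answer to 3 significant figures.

Q = 4.73 × 9360 = 44270 C
n(e⁻) = 44270 / 96485 = 0.4588 mol
Cu²⁺ + 2e⁻ → Cu, so theoretical m(Cu) = 0.2294 × 63.55 = 14.58 g
Actual mass = 76.2% × 14.58 = 11.1 g

11.1 g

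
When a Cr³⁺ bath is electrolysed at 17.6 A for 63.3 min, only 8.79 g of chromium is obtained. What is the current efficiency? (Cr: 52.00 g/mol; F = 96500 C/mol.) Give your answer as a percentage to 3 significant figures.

73.2%

Q = 17.6 × 3798 = 66840 C
n(e⁻) = 66840 / 96500 = 0.6926 mol
Cr³⁺ + 3e⁻ → Cr, so theoretical n(Cr) = 0.2309 mol → 12.01 g
Efficiency = 8.79 / 12.01 = 0.7319 = 73.2%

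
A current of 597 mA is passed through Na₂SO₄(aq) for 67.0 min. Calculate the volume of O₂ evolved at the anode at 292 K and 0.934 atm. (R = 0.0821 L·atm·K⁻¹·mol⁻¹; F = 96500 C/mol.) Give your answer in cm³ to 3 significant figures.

160 cm³

Charge passed = 0.597 × 4020 = 2400 C
Moles of electrons = 2400 / 96500 = 0.02487 mol
2H₂O → O₂ + 4H⁺ + 4e⁻, so n(O₂) = 0.02487 / 4 = 0.006218 mol
V = nRT/P = 0.006218 × 0.0821 × 292 / 0.934 = 0.1596 L
= 160 cm³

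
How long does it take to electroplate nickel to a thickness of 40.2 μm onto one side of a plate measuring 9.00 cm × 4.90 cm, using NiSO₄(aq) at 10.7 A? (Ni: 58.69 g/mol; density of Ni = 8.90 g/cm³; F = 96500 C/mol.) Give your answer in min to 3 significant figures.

8.08 min

Plated area = 9.00 × 4.90 = 44.10 cm²
Volume = 44.10 × 40.2×10⁻⁴ cm = 0.1773 cm³
m(Ni) = 0.1773 × 8.90 = 1.578 g
n(Ni) = 1.578 / 58.69 = 0.02689 mol; n(e⁻) = 2 × 0.02689 = 0.05378 mol
Q = 0.05378 × 96500 = 5190 C
t = 5190 / 10.7 = 485.0 s = 8.08 min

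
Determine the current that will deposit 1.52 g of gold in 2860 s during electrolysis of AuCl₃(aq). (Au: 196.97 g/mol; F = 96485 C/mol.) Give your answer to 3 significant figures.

0.781 A

n(Au) = 1.52 / 196.97 = 0.007717 mol
Au³⁺ + 3e⁻ → Au, so n(e⁻) = 3 × 0.007717 = 0.02315 mol
Q = 0.02315 × 96485 = 2234 C
I = Q / t = 2234 / 2860 s = 0.781 A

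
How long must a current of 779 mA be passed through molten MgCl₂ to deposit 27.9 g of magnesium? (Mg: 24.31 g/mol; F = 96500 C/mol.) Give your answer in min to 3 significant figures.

n(Mg) = 27.9 / 24.31 = 1.148 mol
Mg²⁺ + 2e⁻ → Mg, so n(e⁻) = 2 × 1.148 = 2.296 mol
Q = 2.296 × 96500 = 2.216×10^5 C
t = Q / I = 2.216×10^5 / 0.779 = 2.845×10^5 s = 4740 min

4740 min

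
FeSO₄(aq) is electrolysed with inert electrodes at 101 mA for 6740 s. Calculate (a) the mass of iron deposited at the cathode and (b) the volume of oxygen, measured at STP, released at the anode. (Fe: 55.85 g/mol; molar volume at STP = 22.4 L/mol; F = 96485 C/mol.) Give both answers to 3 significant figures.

0.197 g Fe; 0.0395 L O₂

Q = 0.101 × 6740 = 680.7 C; n(e⁻) = 680.7 / 96485 = 0.007055 mol
Cathode: Fe²⁺ + 2e⁻ → Fe → n(Fe) = 0.007055/2 = 0.003528 mol → 0.197 g
Anode: 2H₂O → O₂ + 4H⁺ + 4e⁻ → n(O₂) = 0.007055/4 = 0.001764 mol → 0.0395 L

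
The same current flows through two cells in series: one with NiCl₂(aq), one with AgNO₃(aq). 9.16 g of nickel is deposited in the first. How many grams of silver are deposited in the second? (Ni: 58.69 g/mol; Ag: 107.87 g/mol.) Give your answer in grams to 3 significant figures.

33.7 g

n(Ni) = 9.16 / 58.69 = 0.1561 mol
Ni²⁺ + 2e⁻ → Ni, so n(e⁻) = 2 × 0.1561 = 0.3122 mol
Same current for the same time ⇒ same n(e⁻) = 0.3122 mol in both cells.
Ag⁺ + e⁻ → Ag, so n(Ag) = 0.3122 mol
m(Ag) = 0.3122 × 107.87 = 33.7 g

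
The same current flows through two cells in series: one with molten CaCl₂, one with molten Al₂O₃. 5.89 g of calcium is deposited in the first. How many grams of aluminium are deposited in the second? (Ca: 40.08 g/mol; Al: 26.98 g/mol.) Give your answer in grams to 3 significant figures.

2.64 g

n(Ca) = 5.89 / 40.08 = 0.1470 mol
Ca²⁺ + 2e⁻ → Ca, so n(e⁻) = 2 × 0.1470 = 0.2940 mol
The cells are in series, so the same charge (and hence the same n(e⁻) = 0.2940 mol) passes through both.
Al³⁺ + 3e⁻ → Al, so n(Al) = 0.2940 / 3 = 0.09800 mol
m(Al) = 0.09800 × 26.98 = 2.64 g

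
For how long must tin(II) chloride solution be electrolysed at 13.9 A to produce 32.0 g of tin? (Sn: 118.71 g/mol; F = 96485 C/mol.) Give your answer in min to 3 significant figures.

62.4 min

n(Sn) = 32.0 / 118.71 = 0.2696 mol
Sn²⁺ + 2e⁻ → Sn, so n(e⁻) = 2 × 0.2696 = 0.5392 mol
Q = 0.5392 × 96485 = 52020 C
t = Q / I = 52020 / 13.9 = 3742 s = 62.4 min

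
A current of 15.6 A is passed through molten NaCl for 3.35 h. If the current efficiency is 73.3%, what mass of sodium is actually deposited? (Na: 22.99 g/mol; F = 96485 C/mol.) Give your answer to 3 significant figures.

Q = 15.6 × 12060 = 1.881×10^5 C
n(e⁻) = 1.881×10^5 / 96485 = 1.950 mol
Na⁺ + e⁻ → Na, so theoretical m(Na) = 1.950 × 22.99 = 44.83 g
Actual mass = 73.3% × 44.83 = 32.9 g

32.9 g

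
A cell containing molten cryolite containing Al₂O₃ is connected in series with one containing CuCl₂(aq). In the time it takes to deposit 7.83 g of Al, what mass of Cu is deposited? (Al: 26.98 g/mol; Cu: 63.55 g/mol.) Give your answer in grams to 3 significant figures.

n(Al) = 7.83 / 26.98 = 0.2902 mol
Al³⁺ + 3e⁻ → Al, so n(e⁻) = 3 × 0.2902 = 0.8706 mol
In series, the same 0.8706 mol of electrons flows through the second cell.
Cu²⁺ + 2e⁻ → Cu, so n(Cu) = 0.8706 / 2 = 0.4353 mol
m(Cu) = 0.4353 × 63.55 = 27.7 g

27.7 g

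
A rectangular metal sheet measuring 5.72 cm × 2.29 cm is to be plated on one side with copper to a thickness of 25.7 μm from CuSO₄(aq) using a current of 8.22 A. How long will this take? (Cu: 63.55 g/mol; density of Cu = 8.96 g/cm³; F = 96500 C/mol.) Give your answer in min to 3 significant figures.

Plated area = 5.72 × 2.29 = 13.10 cm²
Volume = 13.10 × 25.7×10⁻⁴ cm = 0.03367 cm³
m(Cu) = 0.03367 × 8.96 = 0.3017 g
n(Cu) = 0.3017 / 63.55 = 0.004747 mol; n(e⁻) = 2 × 0.004747 = 0.009494 mol
Q = 0.009494 × 96500 = 916.2 C
t = 916.2 / 8.22 = 111.5 s = 1.86 min

1.86 min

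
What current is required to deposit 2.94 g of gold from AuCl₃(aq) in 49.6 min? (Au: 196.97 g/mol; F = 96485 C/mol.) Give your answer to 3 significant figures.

n(Au) = 2.94 / 196.97 = 0.01493 mol
Au³⁺ + 3e⁻ → Au, so n(e⁻) = 3 × 0.01493 = 0.04479 mol
Q = 0.04479 × 96485 = 4322 C
I = Q / t = 4322 / 2976 s = 1.45 A

1.45 A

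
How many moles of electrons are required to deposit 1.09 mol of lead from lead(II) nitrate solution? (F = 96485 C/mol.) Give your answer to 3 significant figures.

Pb²⁺ + 2e⁻ → Pb, so n(e⁻) = 2 × 1.09 = 2.180 mol

2.18 mol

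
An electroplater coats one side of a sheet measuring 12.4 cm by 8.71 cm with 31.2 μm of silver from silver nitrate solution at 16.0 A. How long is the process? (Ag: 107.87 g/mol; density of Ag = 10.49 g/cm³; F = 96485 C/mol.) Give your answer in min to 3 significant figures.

3.29 min

Plated area = 12.4 × 8.71 = 108.0 cm²
Volume = 108.0 × 31.2×10⁻⁴ cm = 0.3370 cm³
m(Ag) = 0.3370 × 10.49 = 3.535 g
n(Ag) = 3.535 / 107.87 = 0.03277 mol; n(e⁻) = 0.03277 mol
Q = 0.03277 × 96485 = 3162 C
t = 3162 / 16.0 = 197.6 s = 3.29 min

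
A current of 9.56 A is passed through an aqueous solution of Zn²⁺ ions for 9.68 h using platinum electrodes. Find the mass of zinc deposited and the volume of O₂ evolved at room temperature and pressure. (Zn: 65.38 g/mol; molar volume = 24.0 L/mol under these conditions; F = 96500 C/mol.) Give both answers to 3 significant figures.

113 g Zn; 20.7 L O₂

Q = 9.56 × 34848 = 3.331×10^5 C; n(e⁻) = 3.331×10^5 / 96500 = 3.452 mol
Cathode: Zn²⁺ + 2e⁻ → Zn → n(Zn) = 3.452/2 = 1.726 mol → 113 g
Anode: 2H₂O → O₂ + 4H⁺ + 4e⁻ → n(O₂) = 3.452/4 = 0.8630 mol → 20.7 L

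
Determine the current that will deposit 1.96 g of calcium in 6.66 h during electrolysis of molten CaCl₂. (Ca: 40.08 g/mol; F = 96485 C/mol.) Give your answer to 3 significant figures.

n(Ca) = 1.96 / 40.08 = 0.04890 mol
Ca²⁺ + 2e⁻ → Ca, so n(e⁻) = 2 × 0.04890 = 0.09780 mol
Q = 0.09780 × 96485 = 9436 C
I = Q / t = 9436 / 23976 s = 0.394 A

0.394 A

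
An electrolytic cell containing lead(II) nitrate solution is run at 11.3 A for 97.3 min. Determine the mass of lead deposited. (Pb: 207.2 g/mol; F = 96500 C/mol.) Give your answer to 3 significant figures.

70.8 g

Q = 11.3 A × 5838 s = 65970 C
n(e⁻) = 65970 / 96500 = 0.6836 mol
Pb²⁺ + 2e⁻ → Pb, so n(Pb) = 0.6836 / 2 = 0.3418 mol
m = 0.3418 × 207.2 = 70.8 g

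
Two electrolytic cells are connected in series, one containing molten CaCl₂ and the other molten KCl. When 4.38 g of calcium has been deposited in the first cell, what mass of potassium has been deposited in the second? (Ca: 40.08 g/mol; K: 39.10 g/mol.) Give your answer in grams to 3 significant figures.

n(Ca) = 4.38 / 40.08 = 0.1093 mol
Ca²⁺ + 2e⁻ → Ca, so n(e⁻) = 2 × 0.1093 = 0.2186 mol
In series, the same 0.2186 mol of electrons flows through the second cell.
K⁺ + e⁻ → K, so n(K) = 0.2186 mol
m(K) = 0.2186 × 39.10 = 8.55 g

8.55 g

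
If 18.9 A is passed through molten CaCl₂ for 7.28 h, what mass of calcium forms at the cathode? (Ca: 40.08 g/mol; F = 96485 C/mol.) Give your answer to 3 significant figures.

Q = It = 18.9 × 26208 = 4.953×10^5 C
n(e⁻) = Q/F = 4.953×10^5/96485 = 5.133 mol
Ca²⁺ + 2e⁻ → Ca, so n(Ca) = 5.133 / 2 = 2.567 mol
m = 2.567 × 40.08 = 103 g

103 g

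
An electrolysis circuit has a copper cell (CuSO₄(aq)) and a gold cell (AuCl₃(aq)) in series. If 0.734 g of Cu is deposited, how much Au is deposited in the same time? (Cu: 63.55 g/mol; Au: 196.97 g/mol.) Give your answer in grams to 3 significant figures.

n(Cu) = 0.734 / 63.55 = 0.01155 mol
Cu²⁺ + 2e⁻ → Cu, so n(e⁻) = 2 × 0.01155 = 0.02310 mol
Since the cells are in series, n(e⁻) in the Au cell is also 0.02310 mol.
Au³⁺ + 3e⁻ → Au, so n(Au) = 0.02310 / 3 = 0.007700 mol
m(Au) = 0.007700 × 196.97 = 1.52 g

1.52 g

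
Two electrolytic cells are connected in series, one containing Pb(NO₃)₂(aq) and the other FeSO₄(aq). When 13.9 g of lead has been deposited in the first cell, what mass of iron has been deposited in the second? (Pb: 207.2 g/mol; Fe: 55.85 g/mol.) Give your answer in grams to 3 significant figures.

3.75 g

n(Pb) = 13.9 / 207.2 = 0.06708 mol
Pb²⁺ + 2e⁻ → Pb, so n(e⁻) = 2 × 0.06708 = 0.1342 mol
In series, the same 0.1342 mol of electrons flows through the second cell.
Fe²⁺ + 2e⁻ → Fe, so n(Fe) = 0.1342 / 2 = 0.06710 mol
m(Fe) = 0.06710 × 55.85 = 3.75 g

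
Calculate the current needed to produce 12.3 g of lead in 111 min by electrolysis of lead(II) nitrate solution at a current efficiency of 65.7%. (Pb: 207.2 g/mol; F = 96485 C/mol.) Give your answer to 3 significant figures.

n(Pb) = 12.3 / 207.2 = 0.05936 mol
Pb²⁺ + 2e⁻ → Pb, so n(e⁻) = 2 × 0.05936 = 0.1187 mol
Q = 0.1187 × 96485 / 0.657 = 17430 C
I = Q / t = 17430 / 6660 s = 2.62 A

2.62 A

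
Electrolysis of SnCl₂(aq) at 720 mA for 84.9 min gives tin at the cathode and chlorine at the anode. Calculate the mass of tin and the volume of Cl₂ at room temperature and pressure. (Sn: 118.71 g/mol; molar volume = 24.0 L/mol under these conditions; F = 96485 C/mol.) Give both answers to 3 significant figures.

2.26 g Sn; 0.456 L Cl₂

Q = 0.720 × 5094 = 3668 C; n(e⁻) = 3668 / 96485 = 0.03802 mol
Cathode: Sn²⁺ + 2e⁻ → Sn → n(Sn) = 0.03802/2 = 0.01901 mol → 2.26 g
Anode: 2Cl⁻ → Cl₂ + 2e⁻ → n(Cl₂) = 0.03802/2 = 0.01901 mol → 0.456 L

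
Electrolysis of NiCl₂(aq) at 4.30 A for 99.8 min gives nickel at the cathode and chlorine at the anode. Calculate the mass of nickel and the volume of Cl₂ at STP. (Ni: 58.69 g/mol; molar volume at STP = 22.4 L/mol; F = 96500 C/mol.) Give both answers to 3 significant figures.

7.83 g Ni; 2.99 L Cl₂

Q = 4.30 × 5988 = 25750 C; n(e⁻) = 25750 / 96500 = 0.2668 mol
Cathode: Ni²⁺ + 2e⁻ → Ni → n(Ni) = 0.2668/2 = 0.1334 mol → 7.83 g
Anode: 2Cl⁻ → Cl₂ + 2e⁻ → n(Cl₂) = 0.2668/2 = 0.1334 mol → 2.99 L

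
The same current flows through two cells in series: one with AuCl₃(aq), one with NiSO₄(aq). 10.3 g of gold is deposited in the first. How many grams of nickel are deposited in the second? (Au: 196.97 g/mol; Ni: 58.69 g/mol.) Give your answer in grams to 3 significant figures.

4.60 g

n(Au) = 10.3 / 196.97 = 0.05229 mol
Au³⁺ + 3e⁻ → Au, so n(e⁻) = 3 × 0.05229 = 0.1569 mol
The cells are in series, so the same charge (and hence the same n(e⁻) = 0.1569 mol) passes through both.
Ni²⁺ + 2e⁻ → Ni, so n(Ni) = 0.1569 / 2 = 0.07845 mol
m(Ni) = 0.07845 × 58.69 = 4.60 g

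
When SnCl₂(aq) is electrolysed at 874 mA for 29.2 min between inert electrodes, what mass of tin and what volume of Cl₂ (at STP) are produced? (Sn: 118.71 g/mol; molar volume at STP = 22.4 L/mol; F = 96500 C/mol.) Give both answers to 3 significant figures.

Q = 0.874 × 1752 = 1531 C; n(e⁻) = 1531 / 96500 = 0.01587 mol
Cathode: Sn²⁺ + 2e⁻ → Sn → n(Sn) = 0.01587/2 = 0.007935 mol → 0.942 g
Anode: 2Cl⁻ → Cl₂ + 2e⁻ → n(Cl₂) = 0.01587/2 = 0.007935 mol → 0.178 L

0.942 g Sn; 0.178 L Cl₂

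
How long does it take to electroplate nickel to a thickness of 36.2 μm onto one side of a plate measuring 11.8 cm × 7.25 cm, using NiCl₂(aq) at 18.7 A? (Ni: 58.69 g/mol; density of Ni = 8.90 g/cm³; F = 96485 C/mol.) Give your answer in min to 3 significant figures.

Plated area = 11.8 × 7.25 = 85.55 cm²
Volume = 85.55 × 36.2×10⁻⁴ cm = 0.3097 cm³
m(Ni) = 0.3097 × 8.90 = 2.756 g
n(Ni) = 2.756 / 58.69 = 0.04696 mol; n(e⁻) = 2 × 0.04696 = 0.09392 mol
Q = 0.09392 × 96485 = 9062 C
t = 9062 / 18.7 = 484.6 s = 8.08 min

8.08 min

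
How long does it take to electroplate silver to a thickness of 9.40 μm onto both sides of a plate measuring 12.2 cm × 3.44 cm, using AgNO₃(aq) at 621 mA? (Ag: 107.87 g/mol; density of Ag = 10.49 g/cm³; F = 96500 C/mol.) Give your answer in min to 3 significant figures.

Plated area = 2 × 12.2 × 3.44 = 83.94 cm²
Volume = 83.94 × 9.40×10⁻⁴ cm = 0.07890 cm³
m(Ag) = 0.07890 × 10.49 = 0.8277 g
n(Ag) = 0.8277 / 107.87 = 0.007673 mol; n(e⁻) = 0.007673 mol
Q = 0.007673 × 96500 = 740.4 C
t = 740.4 / 0.621 = 1192 s = 19.9 min

19.9 min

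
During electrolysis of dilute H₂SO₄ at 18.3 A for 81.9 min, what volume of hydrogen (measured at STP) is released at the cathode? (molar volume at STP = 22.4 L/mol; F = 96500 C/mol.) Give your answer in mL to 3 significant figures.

10400 mL

Charge passed = 18.3 × 4914 = 89930 C
Moles of electrons = 89930 / 96500 = 0.9319 mol
2H⁺ + 2e⁻ → H₂, so n(H₂) = 0.9319 / 2 = 0.4660 mol
V = 0.4660 × 22.4 = 10.44 L
= 10400 mL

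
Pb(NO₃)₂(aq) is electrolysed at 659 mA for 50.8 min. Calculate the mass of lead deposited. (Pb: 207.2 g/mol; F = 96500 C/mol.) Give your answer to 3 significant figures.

Q = 0.659 A × 3048 s = 2009 C
Moles of electrons = 2009 / 96500 = 0.02082 mol
Pb²⁺ + 2e⁻ → Pb, so n(Pb) = 0.02082 / 2 = 0.01041 mol
m = 0.01041 × 207.2 = 2.16 g

2.16 g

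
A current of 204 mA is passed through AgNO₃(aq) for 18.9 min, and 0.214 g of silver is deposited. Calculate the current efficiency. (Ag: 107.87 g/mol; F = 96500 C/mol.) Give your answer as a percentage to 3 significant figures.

82.8%

Q = 0.204 × 1134 = 231.3 C
n(e⁻) = 231.3 / 96500 = 0.002397 mol
Ag⁺ + e⁻ → Ag, so theoretical n(Ag) = 0.002397 mol → 0.2586 g
Efficiency = 0.214 / 0.2586 = 0.8275 = 82.8%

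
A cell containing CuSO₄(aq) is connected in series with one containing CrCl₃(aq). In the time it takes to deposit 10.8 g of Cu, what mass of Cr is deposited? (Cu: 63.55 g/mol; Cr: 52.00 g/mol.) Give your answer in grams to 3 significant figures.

n(Cu) = 10.8 / 63.55 = 0.1699 mol
Cu²⁺ + 2e⁻ → Cu, so n(e⁻) = 2 × 0.1699 = 0.3398 mol
In series, the same 0.3398 mol of electrons flows through the second cell.
Cr³⁺ + 3e⁻ → Cr, so n(Cr) = 0.3398 / 3 = 0.1133 mol
m(Cr) = 0.1133 × 52.00 = 5.89 g

5.89 g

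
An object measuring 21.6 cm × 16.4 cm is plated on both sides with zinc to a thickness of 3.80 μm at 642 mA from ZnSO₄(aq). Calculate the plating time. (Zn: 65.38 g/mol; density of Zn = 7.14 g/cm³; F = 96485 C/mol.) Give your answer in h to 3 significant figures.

2.45 h

Plated area = 2 × 21.6 × 16.4 = 708.5 cm²
Volume = 708.5 × 3.80×10⁻⁴ cm = 0.2692 cm³
m(Zn) = 0.2692 × 7.14 = 1.922 g
n(Zn) = 1.922 / 65.38 = 0.02940 mol; n(e⁻) = 2 × 0.02940 = 0.05880 mol
Q = 0.05880 × 96485 = 5673 C
t = 5673 / 0.642 = 8836 s = 2.45 h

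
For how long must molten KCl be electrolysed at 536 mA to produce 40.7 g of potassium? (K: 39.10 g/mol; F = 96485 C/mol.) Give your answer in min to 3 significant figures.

3120 min

n(K) = 40.7 / 39.10 = 1.041 mol
K⁺ + e⁻ → K, so n(e⁻) = 1.041 mol
Q = 1.041 × 96485 = 1.004×10^5 C
t = Q / I = 1.004×10^5 / 0.536 = 1.873×10^5 s = 3120 min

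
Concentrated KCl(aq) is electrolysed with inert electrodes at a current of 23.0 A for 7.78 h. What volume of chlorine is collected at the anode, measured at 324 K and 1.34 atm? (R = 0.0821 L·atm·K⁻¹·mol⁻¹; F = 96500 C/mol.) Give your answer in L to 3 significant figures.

Q = It = 23.0 × 28008 = 6.442×10^5 C
n(e⁻) = 6.442×10^5 / 96500 = 6.676 mol
2Cl⁻ → Cl₂ + 2e⁻, so n(Cl₂) = 6.676 / 2 = 3.338 mol
V = nRT/P = 3.338 × 0.0821 × 324 / 1.34 = 66.26 L

66.3 L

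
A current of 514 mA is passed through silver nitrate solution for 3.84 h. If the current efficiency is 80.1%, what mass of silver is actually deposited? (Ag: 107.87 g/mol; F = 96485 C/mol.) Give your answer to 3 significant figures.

6.36 g

Q = 0.514 × 13824 = 7106 C
n(e⁻) = 7106 / 96485 = 0.07365 mol
Ag⁺ + e⁻ → Ag, so theoretical m(Ag) = 0.07365 × 107.87 = 7.945 g
Actual mass = 80.1% × 7.945 = 6.36 g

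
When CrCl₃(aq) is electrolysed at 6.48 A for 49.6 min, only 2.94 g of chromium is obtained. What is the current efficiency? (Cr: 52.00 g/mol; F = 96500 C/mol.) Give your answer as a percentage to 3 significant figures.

84.9%

Q = 6.48 × 2976 = 19280 C
n(e⁻) = 19280 / 96500 = 0.1998 mol
Cr³⁺ + 3e⁻ → Cr, so theoretical n(Cr) = 0.06660 mol → 3.463 g
Efficiency = 2.94 / 3.463 = 0.8490 = 84.9%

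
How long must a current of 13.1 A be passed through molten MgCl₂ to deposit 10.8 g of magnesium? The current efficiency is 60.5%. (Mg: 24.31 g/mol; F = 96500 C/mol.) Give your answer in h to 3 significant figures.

3.01 h

n(Mg) = 10.8 / 24.31 = 0.4443 mol
Mg²⁺ + 2e⁻ → Mg, so n(e⁻) = 2 × 0.4443 = 0.8886 mol
Q = 0.8886 × 96500 / 0.605 = 1.417×10^5 C
t = Q / I = 1.417×10^5 / 13.1 = 10820 s = 3.01 h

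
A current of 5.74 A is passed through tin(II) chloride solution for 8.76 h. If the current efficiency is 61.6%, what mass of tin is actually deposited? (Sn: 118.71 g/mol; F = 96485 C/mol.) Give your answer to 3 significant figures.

Q = 5.74 × 31536 = 1.810×10^5 C
n(e⁻) = 1.810×10^5 / 96485 = 1.876 mol
Sn²⁺ + 2e⁻ → Sn, so theoretical m(Sn) = 0.9380 × 118.71 = 111.3 g
Actual mass = 61.6% × 111.3 = 68.6 g

68.6 g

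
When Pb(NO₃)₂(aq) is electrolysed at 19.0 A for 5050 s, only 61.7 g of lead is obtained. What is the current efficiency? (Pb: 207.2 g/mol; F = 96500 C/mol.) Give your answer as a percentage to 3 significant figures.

Q = 19.0 × 5050 = 95950 C
n(e⁻) = 95950 / 96500 = 0.9943 mol
Pb²⁺ + 2e⁻ → Pb, so theoretical n(Pb) = 0.4972 mol → 103.0 g
Efficiency = 61.7 / 103.0 = 0.5990 = 59.9%

59.9%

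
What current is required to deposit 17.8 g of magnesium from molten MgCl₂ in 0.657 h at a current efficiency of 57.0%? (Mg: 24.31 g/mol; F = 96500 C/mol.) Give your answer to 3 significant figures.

105 A

n(Mg) = 17.8 / 24.31 = 0.7322 mol
Mg²⁺ + 2e⁻ → Mg, so n(e⁻) = 2 × 0.7322 = 1.464 mol
Q = 1.464 × 96500 / 0.570 = 2.479×10^5 C
I = Q / t = 2.479×10^5 / 2365.2 s = 105 A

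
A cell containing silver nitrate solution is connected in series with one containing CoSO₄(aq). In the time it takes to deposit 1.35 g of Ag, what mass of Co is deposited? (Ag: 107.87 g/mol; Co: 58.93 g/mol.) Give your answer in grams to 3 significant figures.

0.369 g

n(Ag) = 1.35 / 107.87 = 0.01252 mol
Ag⁺ + e⁻ → Ag, so n(e⁻) = 0.01252 mol
Since the cells are in series, n(e⁻) in the Co cell is also 0.01252 mol.
Co²⁺ + 2e⁻ → Co, so n(Co) = 0.01252 / 2 = 0.006260 mol
m(Co) = 0.006260 × 58.93 = 0.369 g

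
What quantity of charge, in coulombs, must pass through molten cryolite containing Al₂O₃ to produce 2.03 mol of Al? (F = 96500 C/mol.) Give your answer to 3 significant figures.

5.88×10^5 C

Al³⁺ + 3e⁻ → Al, so n(e⁻) = 3 × 2.03 = 6.090 mol
Q = 6.090 × 96500 = 5.877×10^5 C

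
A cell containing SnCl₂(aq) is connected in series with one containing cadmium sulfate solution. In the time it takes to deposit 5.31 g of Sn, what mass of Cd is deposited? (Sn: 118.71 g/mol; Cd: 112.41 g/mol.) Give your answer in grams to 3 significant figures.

5.03 g

n(Sn) = 5.31 / 118.71 = 0.04473 mol
Sn²⁺ + 2e⁻ → Sn, so n(e⁻) = 2 × 0.04473 = 0.08946 mol
Same current for the same time ⇒ same n(e⁻) = 0.08946 mol in both cells.
Cd²⁺ + 2e⁻ → Cd, so n(Cd) = 0.08946 / 2 = 0.04473 mol
m(Cd) = 0.04473 × 112.41 = 5.03 g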